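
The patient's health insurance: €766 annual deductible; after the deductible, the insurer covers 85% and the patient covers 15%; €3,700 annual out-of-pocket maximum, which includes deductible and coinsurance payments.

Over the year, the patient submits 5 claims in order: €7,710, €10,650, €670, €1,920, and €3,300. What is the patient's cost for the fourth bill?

€194.40

Claim 1 — €7,710: €766 finishes the deductible; €6,944 goes to coinsurance; 15% of €6,944 = €1,041.60. Patient pays €1,807.60; OOP now €1,807.60.
Claim 2 — €10,650: deductible met; 15% of €10,650 = €1,597.50. Patient owes €1,597.50 (running OOP €3,405.10).
Claim 3 — €670: deductible met; 15% of €670 = €100.50. Cost to patient: €100.50. OOP to date €3,505.60.
Claim 4 — €1,920: 15% coinsurance on €1,920 = €288. That would push OOP to €3,793.60, over the €3,700 cap, so patient pays €3,700 − €3,505.60 = €194.40.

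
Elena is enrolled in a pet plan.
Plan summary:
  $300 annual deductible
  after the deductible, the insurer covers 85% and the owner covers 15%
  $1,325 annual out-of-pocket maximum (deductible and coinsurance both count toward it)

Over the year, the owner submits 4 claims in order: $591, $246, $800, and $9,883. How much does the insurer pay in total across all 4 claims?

Claim 1 ($591): deductible takes $300, $291 remains; coinsurance $291 × 15% = $43.65. Owner pays $343.65; OOP now $343.65. Insurer: $591 − $343.65 = $247.35.
Claim 2 ($246): 15% coinsurance on $246 = $36.90. Cost to owner: $36.90. OOP to date $380.55. Insurer: $246 − $36.90 = $209.10.
Claim 3 ($800): 15% coinsurance on $800 = $120. Owner pays $120; OOP now $500.55. Insurer: $800 − $120 = $680.
Claim 4 ($9,883): 15% coinsurance on $9,883 = $1,482.45. That would push OOP to $1,983, over the $1,325 cap, so owner pays $1,325 − $500.55 = $824.45. Plan pays $9,883 − $824.45 = $9,058.55.
Insurer total = bills − owner's total = $11,520 − $1,325 = $10,195.

$10,195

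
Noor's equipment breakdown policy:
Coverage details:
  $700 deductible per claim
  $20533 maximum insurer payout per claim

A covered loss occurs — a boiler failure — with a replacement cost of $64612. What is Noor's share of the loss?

Subtract the deductible: $64612 − $700 = $63912.
The $20533 per-incident cap binds; insurer pays $20533.
Out of pocket: $64612 − $20533 = $44079.

$44079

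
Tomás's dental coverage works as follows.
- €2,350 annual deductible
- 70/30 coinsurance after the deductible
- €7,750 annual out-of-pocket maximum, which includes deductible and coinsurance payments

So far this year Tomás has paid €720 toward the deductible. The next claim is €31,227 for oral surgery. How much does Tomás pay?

Deductible still to meet: €2,350 − €720 = €1,630.
That leaves €31,227 − €1,630 = €29,597 for coinsurance.
Coinsurance: €29,597 × 30% = €8,879.10.
Patient responsibility before any cap: €1,630 + €8,879.10 = €10,509.10.
Year-to-date out-of-pocket would reach €720 + €10,509.10 = €11,229.10, above the €7,750 maximum, so the patient pays only €7,750 − €720 = €7,030.

€7,030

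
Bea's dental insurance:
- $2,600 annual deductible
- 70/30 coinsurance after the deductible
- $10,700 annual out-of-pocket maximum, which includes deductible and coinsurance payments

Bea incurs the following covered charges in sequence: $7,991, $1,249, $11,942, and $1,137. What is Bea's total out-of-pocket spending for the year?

Claim 1 — $7,991: $2,600 to deductible, leaving $5,391; coinsurance $5,391 × 30% = $1,617.30. Patient owes $4,217.30 (running OOP $4,217.30).
Claim 2 — $1,249: deductible met; 30% of $1,249 = $374.70. Patient pays $374.70; OOP now $4,592.
Claim 3 — $11,942: deductible met; 30% of $11,942 = $3,582.60. Patient pays $3,582.60; OOP now $8,174.60.
Claim 4 — $1,137: deductible met; 30% of $1,137 = $341.10. Patient pays $341.10; OOP now $8,515.70.
Summing the patient's payments: $4,217.30 + $374.70 + $3,582.60 + $341.10 = $8,515.70.

$8,515.70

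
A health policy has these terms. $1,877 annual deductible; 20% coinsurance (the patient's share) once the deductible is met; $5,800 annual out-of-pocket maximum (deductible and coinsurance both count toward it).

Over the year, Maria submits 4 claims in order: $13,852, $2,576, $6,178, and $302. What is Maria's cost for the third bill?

$1,012.80

Bill 1, $13,852: $1,877 to deductible, leaving $11,975; patient's 20% is $2,395. Patient pays $4,272; OOP now $4,272.
Bill 2, $2,576: 20% coinsurance on $2,576 = $515.20. Patient pays $515.20; OOP now $4,787.20.
Bill 3, $6,178: deductible met; 20% of $6,178 = $1,235.60. Adding that to $4,787.20 gives $6,022.80, past the $5,800 cap; patient pays only $5,800 − $4,787.20 = $1,012.80.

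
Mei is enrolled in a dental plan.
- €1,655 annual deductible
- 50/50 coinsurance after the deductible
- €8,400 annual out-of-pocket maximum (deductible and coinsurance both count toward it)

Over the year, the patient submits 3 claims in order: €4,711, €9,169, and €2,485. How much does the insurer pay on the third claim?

€1,852.50

#1 (€4,711): deductible takes €1,655, €3,056 remains; coinsurance €3,056 × 50% = €1,528. Patient owes €3,183 (running OOP €3,183). Plan pays €4,711 − €3,183 = €1,528.
#2 (€9,169): deductible met; 50% of €9,169 = €4,584.50. Patient pays €4,584.50; OOP now €7,767.50. Insurer: €9,169 − €4,584.50 = €4,584.50.
#3 (€2,485): deductible met; 50% of €2,485 = €1,242.50. OOP would hit €9,010 > €8,400, so the cap limits the patient to €8,400 − €7,767.50 = €632.50. Plan pays €2,485 − €632.50 = €1,852.50.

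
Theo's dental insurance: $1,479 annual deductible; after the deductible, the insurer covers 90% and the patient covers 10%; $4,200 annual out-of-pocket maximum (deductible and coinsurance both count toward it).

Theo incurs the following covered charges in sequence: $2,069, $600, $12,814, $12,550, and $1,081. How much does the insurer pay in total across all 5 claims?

Bill 1, $2,069: $1,479 to deductible, leaving $590; coinsurance $590 × 10% = $59. Cost to patient: $1,538. OOP to date $1,538. Insurer: $2,069 − $1,538 = $531.
Bill 2, $600: deductible met; 10% of $600 = $60. Patient owes $60 (running OOP $1,598). Plan pays $600 − $60 = $540.
Bill 3, $12,814: 10% coinsurance on $12,814 = $1,281.40. Cost to patient: $1,281.40. OOP to date $2,879.40. Insurer: $12,814 − $1,281.40 = $11,532.60.
Bill 4, $12,550: deductible met; 10% of $12,550 = $1,255. Cost to patient: $1,255. OOP to date $4,134.40. Plan pays $12,550 − $1,255 = $11,295.
Bill 5, $1,081: deductible met; 10% of $1,081 = $108.10. That would push OOP to $4,242.50, over the $4,200 cap, so patient pays $4,200 − $4,134.40 = $65.60. Plan pays $1,081 − $65.60 = $1,015.40.
Insurer total = bills − patient's total = $29,114 − $4,200 = $24,914.

$24,914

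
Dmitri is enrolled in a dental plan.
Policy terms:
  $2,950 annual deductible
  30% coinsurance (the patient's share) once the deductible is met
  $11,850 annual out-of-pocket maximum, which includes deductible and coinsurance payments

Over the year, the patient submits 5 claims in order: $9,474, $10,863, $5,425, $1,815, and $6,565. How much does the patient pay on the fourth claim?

Claim 1 — $9,474: deductible takes $2,950, $6,524 remains; patient's 30% is $1,957.20. Patient owes $4,907.20 (running OOP $4,907.20).
Claim 2 — $10,863: deductible met; 30% of $10,863 = $3,258.90. Cost to patient: $3,258.90. OOP to date $8,166.10.
Claim 3 — $5,425: deductible already satisfied, so patient's share is 30% × $5,425 = $1,627.50. Cost to patient: $1,627.50. OOP to date $9,793.60.
Claim 4 — $1,815: 30% coinsurance on $1,815 = $544.50. Patient pays $544.50; OOP now $10,338.10.

$544.50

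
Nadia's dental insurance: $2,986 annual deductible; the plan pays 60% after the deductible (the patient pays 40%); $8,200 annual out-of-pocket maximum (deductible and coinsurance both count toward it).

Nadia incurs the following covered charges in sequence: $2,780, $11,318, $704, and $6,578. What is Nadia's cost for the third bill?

Bill 1, $2,780: entire amount goes to the deductible. Patient pays $2,780; OOP now $2,780.
Bill 2, $11,318: $206 finishes the deductible; $11,112 goes to coinsurance; 40% of $11,112 = $4,444.80. Patient pays $4,650.80; OOP now $7,430.80.
Bill 3, $704: 40% coinsurance on $704 = $281.60. Cost to patient: $281.60. OOP to date $7,712.40.

$281.60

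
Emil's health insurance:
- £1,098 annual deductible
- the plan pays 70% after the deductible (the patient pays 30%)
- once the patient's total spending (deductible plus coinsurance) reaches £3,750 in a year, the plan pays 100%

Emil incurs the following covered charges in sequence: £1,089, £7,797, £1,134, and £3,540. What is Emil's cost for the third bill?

£315.60

Claim 1 — £1,089: fully absorbed by the deductible. Cost to patient: £1,089. OOP to date £1,089.
Claim 2 — £7,797: £9 finishes the deductible; £7,788 goes to coinsurance; coinsurance £7,788 × 30% = £2,336.40. Patient pays £2,345.40; OOP now £3,434.40.
Claim 3 — £1,134: deductible met; 30% of £1,134 = £340.20. OOP would hit £3,774.60 > £3,750, so the cap limits the patient to £3,750 − £3,434.40 = £315.60.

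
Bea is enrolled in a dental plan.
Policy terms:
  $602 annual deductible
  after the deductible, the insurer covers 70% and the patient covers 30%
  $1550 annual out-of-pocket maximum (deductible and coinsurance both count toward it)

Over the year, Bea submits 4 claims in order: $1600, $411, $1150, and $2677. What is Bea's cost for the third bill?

$345

Claim 1 — $1600: deductible takes $602, $998 remains; patient's 30% is $299.40. Cost to patient: $901.40. OOP to date $901.40.
Claim 2 — $411: deductible already satisfied, so patient's share is 30% × $411 = $123.30. Patient pays $123.30; OOP now $1024.70.
Claim 3 — $1150: deductible already satisfied, so patient's share is 30% × $1150 = $345. Patient pays $345; OOP now $1369.70.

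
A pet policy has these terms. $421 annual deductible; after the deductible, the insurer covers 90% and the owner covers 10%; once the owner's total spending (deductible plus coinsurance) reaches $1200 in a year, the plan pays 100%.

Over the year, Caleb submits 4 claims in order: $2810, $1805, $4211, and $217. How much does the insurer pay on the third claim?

Bill 1, $2810: $421 finishes the deductible; $2389 goes to coinsurance; 10% of $2389 = $238.90. Owner pays $659.90; OOP now $659.90. Insurer: $2810 − $659.90 = $2150.10.
Bill 2, $1805: deductible met; 10% of $1805 = $180.50. Cost to owner: $180.50. OOP to date $840.40. Plan pays $1805 − $180.50 = $1624.50.
Bill 3, $4211: deductible already satisfied, so owner's share is 10% × $4211 = $421.10. OOP would hit $1261.50 > $1200, so the cap limits the owner to $1200 − $840.40 = $359.60. Insurer: $4211 − $359.60 = $3851.40.

$3851.40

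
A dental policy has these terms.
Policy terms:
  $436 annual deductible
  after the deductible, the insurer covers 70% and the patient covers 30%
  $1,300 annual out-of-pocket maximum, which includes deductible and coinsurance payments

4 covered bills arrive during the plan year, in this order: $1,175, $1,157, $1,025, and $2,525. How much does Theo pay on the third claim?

#1 ($1,175): $436 finishes the deductible; $739 goes to coinsurance; patient's 30% is $221.70. Cost to patient: $657.70. OOP to date $657.70.
#2 ($1,157): deductible already satisfied, so patient's share is 30% × $1,157 = $347.10. Patient owes $347.10 (running OOP $1,004.80).
#3 ($1,025): deductible already satisfied, so patient's share is 30% × $1,025 = $307.50. OOP would hit $1,312.30 > $1,300, so the cap limits the patient to $1,300 − $1,004.80 = $295.20.

$295.20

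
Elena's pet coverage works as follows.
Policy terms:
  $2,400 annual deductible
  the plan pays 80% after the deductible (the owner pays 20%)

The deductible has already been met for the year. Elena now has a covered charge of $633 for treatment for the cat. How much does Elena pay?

$126.60

With the deductible met, the entire $633 is subject to coinsurance.
Coinsurance: $633 × 20% = $126.60.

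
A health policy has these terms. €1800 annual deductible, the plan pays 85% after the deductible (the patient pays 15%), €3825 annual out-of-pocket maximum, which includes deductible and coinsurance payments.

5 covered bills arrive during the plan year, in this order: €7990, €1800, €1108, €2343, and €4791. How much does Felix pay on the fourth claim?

€351.45

Claim 1 — €7990: €1800 finishes the deductible; €6190 goes to coinsurance; 15% of €6190 = €928.50. Patient pays €2728.50; OOP now €2728.50.
Claim 2 — €1800: deductible already satisfied, so patient's share is 15% × €1800 = €270. Cost to patient: €270. OOP to date €2998.50.
Claim 3 — €1108: deductible met; 15% of €1108 = €166.20. Patient pays €166.20; OOP now €3164.70.
Claim 4 — €2343: deductible already satisfied, so patient's share is 15% × €2343 = €351.45. Patient owes €351.45 (running OOP €3516.15).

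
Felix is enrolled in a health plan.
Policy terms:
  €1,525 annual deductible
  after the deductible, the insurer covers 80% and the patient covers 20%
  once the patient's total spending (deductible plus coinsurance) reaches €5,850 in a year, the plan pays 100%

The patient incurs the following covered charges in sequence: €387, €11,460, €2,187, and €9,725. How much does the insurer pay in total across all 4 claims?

€17,909

#1 (€387): all of it applies to the deductible. Cost to patient: €387. OOP to date €387. Insurer: €387 − €387 = €0.
#2 (€11,460): €1,138 finishes the deductible; €10,322 goes to coinsurance; 20% of €10,322 = €2,064.40. Patient pays €3,202.40; OOP now €3,589.40. Insurer: €11,460 − €3,202.40 = €8,257.60.
#3 (€2,187): deductible met; 20% of €2,187 = €437.40. Patient owes €437.40 (running OOP €4,026.80). Plan pays €2,187 − €437.40 = €1,749.60.
#4 (€9,725): deductible met; 20% of €9,725 = €1,945. Adding that to €4,026.80 gives €5,971.80, past the €5,850 cap; patient pays only €5,850 − €4,026.80 = €1,823.20. Plan pays €9,725 − €1,823.20 = €7,901.80.
Insurer total = bills − patient's total = €23,759 − €5,850 = €17,909.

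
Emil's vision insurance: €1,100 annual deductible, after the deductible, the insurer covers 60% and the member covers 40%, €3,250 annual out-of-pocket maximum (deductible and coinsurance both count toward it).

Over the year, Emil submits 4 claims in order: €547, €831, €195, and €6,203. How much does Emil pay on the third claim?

€78

#1 (€547): fully absorbed by the deductible. Cost to member: €547. OOP to date €547.
#2 (€831): €553 to deductible, leaving €278; 40% of €278 = €111.20. Member owes €664.20 (running OOP €1,211.20).
#3 (€195): deductible met; 40% of €195 = €78. Member pays €78; OOP now €1,289.20.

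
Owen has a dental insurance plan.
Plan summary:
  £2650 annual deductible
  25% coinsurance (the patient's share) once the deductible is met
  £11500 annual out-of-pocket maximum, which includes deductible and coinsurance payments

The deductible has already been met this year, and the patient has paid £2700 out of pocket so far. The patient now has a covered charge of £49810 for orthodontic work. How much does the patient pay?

With the deductible met, the entire £49810 is subject to coinsurance.
25% of £49810 = £12452.50 falls to the patient.
Adding £12452.50 to the £2700 already spent would give £15152.50, which exceeds the £11500 cap; the patient pays just £11500 − £2700 = £8800.

£8800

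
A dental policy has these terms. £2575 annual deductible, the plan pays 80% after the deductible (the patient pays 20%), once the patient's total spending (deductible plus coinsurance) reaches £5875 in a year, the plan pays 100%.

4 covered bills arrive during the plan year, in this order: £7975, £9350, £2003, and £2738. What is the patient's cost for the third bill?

£350

#1 (£7975): deductible takes £2575, £5400 remains; coinsurance £5400 × 20% = £1080. Patient owes £3655 (running OOP £3655).
#2 (£9350): 20% coinsurance on £9350 = £1870. Patient pays £1870; OOP now £5525.
#3 (£2003): 20% coinsurance on £2003 = £400.60. Adding that to £5525 gives £5925.60, past the £5875 cap; patient pays only £5875 − £5525 = £350.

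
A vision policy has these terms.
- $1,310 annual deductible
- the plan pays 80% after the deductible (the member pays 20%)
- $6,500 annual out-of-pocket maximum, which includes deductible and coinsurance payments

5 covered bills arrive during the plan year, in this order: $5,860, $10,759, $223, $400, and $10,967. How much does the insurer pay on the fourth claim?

Claim 1 ($5,860): $1,310 finishes the deductible; $4,550 goes to coinsurance; member's 20% is $910. Cost to member: $2,220. OOP to date $2,220. Plan pays $5,860 − $2,220 = $3,640.
Claim 2 ($10,759): deductible already satisfied, so member's share is 20% × $10,759 = $2,151.80. Member pays $2,151.80; OOP now $4,371.80. Insurer: $10,759 − $2,151.80 = $8,607.20.
Claim 3 ($223): deductible met; 20% of $223 = $44.60. Member pays $44.60; OOP now $4,416.40. Insurer: $223 − $44.60 = $178.40.
Claim 4 ($400): deductible met; 20% of $400 = $80. Member owes $80 (running OOP $4,496.40). Plan pays $400 − $80 = $320.

$320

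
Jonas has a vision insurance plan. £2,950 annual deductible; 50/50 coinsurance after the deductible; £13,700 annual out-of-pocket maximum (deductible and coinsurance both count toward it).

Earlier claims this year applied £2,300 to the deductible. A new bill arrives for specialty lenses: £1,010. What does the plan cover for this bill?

Deductible still to meet: £2,950 − £2,300 = £650.
After the £650 deductible portion, £1,010 − £650 = £360 is subject to coinsurance.
Coinsurance: £360 × 50% = £180.
Member responsibility before any cap: £650 + £180 = £830.
Cumulative spending £2,300 + £830 = £3,130 stays under the £13,700 maximum.
The plan picks up £1,010 − £830 = £180.

£180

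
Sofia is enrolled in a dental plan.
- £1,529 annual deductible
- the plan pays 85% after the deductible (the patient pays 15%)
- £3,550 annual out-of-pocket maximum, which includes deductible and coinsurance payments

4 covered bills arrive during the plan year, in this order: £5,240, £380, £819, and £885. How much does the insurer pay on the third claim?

Claim 1 (£5,240): deductible takes £1,529, £3,711 remains; 15% of £3,711 = £556.65. Patient pays £2,085.65; OOP now £2,085.65. Plan pays £5,240 − £2,085.65 = £3,154.35.
Claim 2 (£380): 15% coinsurance on £380 = £57. Patient pays £57; OOP now £2,142.65. Plan pays £380 − £57 = £323.
Claim 3 (£819): deductible met; 15% of £819 = £122.85. Cost to patient: £122.85. OOP to date £2,265.50. Plan pays £819 − £122.85 = £696.15.

£696.15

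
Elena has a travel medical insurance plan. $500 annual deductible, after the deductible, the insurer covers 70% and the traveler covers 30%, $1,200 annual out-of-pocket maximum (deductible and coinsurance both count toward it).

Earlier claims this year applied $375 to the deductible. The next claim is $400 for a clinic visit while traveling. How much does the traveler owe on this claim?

$375 of the $500 deductible is already met, leaving $125.
The remaining $275 (= $400 − $125) moves to coinsurance.
30% of $275 = $82.50 falls to the traveler.
Traveler responsibility before any cap: $125 + $82.50 = $207.50.
Total out-of-pocket so far would be $375 + $207.50 = $582.50, below the $1,200 cap — no reduction.

$207.50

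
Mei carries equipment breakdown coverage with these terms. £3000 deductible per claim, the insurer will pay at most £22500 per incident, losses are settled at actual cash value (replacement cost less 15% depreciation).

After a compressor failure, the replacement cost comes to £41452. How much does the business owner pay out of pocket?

£18952

At 15% depreciation, ACV = £41452 − £6217.80 = £35234.20.
After the deductible, £35234.20 − £3000 = £32234.20 remains.
Since £32234.20 > £22500, the payout is capped at £22500.
Business owner's share is the uncovered remainder: £41452 − £22500 = £18952.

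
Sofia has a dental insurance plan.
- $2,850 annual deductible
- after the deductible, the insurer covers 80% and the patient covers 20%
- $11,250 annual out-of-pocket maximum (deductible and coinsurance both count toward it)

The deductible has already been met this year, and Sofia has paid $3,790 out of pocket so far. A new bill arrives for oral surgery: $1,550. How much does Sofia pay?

The deductible is already satisfied, so the full bill goes to coinsurance.
Coinsurance: $1,550 × 20% = $310.
Cumulative spending $3,790 + $310 = $4,100 stays under the $11,250 maximum.

$310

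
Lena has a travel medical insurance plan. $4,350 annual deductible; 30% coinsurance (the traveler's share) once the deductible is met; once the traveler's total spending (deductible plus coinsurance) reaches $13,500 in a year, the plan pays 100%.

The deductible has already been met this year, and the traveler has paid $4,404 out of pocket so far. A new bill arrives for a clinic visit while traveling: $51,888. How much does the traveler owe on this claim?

With the deductible met, the entire $51,888 is subject to coinsurance.
Coinsurance: $51,888 × 30% = $15,566.40.
That would bring total out-of-pocket to $19,970.40, past the $13,500 cap. The traveler is capped at $13,500 − $4,404 = $9,096 on this claim.

$9,096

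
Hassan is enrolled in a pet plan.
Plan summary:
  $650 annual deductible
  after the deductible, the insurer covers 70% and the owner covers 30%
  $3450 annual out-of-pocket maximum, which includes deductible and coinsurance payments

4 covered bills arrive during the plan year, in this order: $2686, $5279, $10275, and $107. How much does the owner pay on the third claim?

$605.50

#1 ($2686): $650 to deductible, leaving $2036; coinsurance $2036 × 30% = $610.80. Owner pays $1260.80; OOP now $1260.80.
#2 ($5279): 30% coinsurance on $5279 = $1583.70. Cost to owner: $1583.70. OOP to date $2844.50.
#3 ($10275): deductible met; 30% of $10275 = $3082.50. That would push OOP to $5927, over the $3450 cap, so owner pays $3450 − $2844.50 = $605.50.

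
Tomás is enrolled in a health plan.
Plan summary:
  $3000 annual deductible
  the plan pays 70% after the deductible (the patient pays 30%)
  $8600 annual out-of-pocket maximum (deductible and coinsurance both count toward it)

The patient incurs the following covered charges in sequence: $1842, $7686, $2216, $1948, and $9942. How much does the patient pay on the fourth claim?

Claim 1 ($1842): fully absorbed by the deductible. Cost to patient: $1842. OOP to date $1842.
Claim 2 ($7686): deductible takes $1158, $6528 remains; patient's 30% is $1958.40. Patient owes $3116.40 (running OOP $4958.40).
Claim 3 ($2216): deductible met; 30% of $2216 = $664.80. Patient pays $664.80; OOP now $5623.20.
Claim 4 ($1948): 30% coinsurance on $1948 = $584.40. Cost to patient: $584.40. OOP to date $6207.60.

$584.40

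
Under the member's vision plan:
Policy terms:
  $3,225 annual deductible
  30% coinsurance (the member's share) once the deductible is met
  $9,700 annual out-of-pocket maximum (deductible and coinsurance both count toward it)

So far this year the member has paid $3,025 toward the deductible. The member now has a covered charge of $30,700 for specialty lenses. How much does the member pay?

Remaining deductible: $3,225 − $3,025 = $200.
After the $200 deductible portion, $30,700 − $200 = $30,500 is subject to coinsurance.
Coinsurance: $30,500 × 30% = $9,150.
That puts the member's cost at $200 + $9,150 = $9,350 before any cap.
Year-to-date out-of-pocket would reach $3,025 + $9,350 = $12,375, above the $9,700 maximum, so the member pays only $9,700 − $3,025 = $6,675.

$6,675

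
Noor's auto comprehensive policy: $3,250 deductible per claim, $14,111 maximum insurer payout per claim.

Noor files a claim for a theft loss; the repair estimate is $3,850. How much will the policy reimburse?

$600

Subtract the deductible: $3,850 − $3,250 = $600.
That's under the $14,111 cap, so the insurer reimburses the full $600.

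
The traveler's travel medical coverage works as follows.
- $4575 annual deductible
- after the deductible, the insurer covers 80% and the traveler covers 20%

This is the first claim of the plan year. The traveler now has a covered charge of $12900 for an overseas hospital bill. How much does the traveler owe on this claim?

$6240

The full $4575 deductible is still open; $4575 of this bill applies to it.
The remaining $8325 (= $12900 − $4575) moves to coinsurance.
Traveler's 20% share of $8325 is $1665.
Traveler responsibility: $4575 + $1665 = $6240.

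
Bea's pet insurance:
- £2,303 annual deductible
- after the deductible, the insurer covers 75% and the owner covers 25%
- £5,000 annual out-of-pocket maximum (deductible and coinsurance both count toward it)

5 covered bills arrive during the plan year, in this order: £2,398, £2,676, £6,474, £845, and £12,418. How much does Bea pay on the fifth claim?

Bill 1, £2,398: deductible takes £2,303, £95 remains; 25% of £95 = £23.75. Owner owes £2,326.75 (running OOP £2,326.75).
Bill 2, £2,676: deductible met; 25% of £2,676 = £669. Owner pays £669; OOP now £2,995.75.
Bill 3, £6,474: deductible already satisfied, so owner's share is 25% × £6,474 = £1,618.50. Owner owes £1,618.50 (running OOP £4,614.25).
Bill 4, £845: deductible met; 25% of £845 = £211.25. Cost to owner: £211.25. OOP to date £4,825.50.
Bill 5, £12,418: deductible met; 25% of £12,418 = £3,104.50. Adding that to £4,825.50 gives £7,930, past the £5,000 cap; owner pays only £5,000 − £4,825.50 = £174.50.

£174.50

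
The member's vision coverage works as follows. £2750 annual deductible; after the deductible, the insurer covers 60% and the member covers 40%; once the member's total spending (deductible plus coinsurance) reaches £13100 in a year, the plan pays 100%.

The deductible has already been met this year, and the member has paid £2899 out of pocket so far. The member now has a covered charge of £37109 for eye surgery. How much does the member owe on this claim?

£10201

With the deductible met, the entire £37109 is subject to coinsurance.
Coinsurance: £37109 × 40% = £14843.60.
Year-to-date out-of-pocket would reach £2899 + £14843.60 = £17742.60, above the £13100 maximum, so the member pays only £13100 − £2899 = £10201.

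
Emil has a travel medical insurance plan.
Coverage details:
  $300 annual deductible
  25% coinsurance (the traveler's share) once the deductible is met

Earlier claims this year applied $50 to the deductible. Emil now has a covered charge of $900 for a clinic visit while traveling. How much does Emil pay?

$412.50

$50 of the $300 deductible is already met, leaving $250.
That leaves $900 − $250 = $650 for coinsurance.
Coinsurance: $650 × 25% = $162.50.
That puts the traveler's cost at $250 + $162.50 = $412.50.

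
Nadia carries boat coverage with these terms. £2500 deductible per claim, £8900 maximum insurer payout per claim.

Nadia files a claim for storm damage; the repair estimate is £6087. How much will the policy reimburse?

Subtract the deductible: £6087 − £2500 = £3587.
That's under the £8900 cap, so the insurer reimburses the full £3587.

£3587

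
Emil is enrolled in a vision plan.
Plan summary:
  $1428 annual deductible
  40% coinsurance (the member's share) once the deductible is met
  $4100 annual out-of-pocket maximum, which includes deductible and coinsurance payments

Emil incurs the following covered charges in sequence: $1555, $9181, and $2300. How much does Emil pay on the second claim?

$2621.20

Claim 1 ($1555): $1428 to deductible, leaving $127; coinsurance $127 × 40% = $50.80. Member pays $1478.80; OOP now $1478.80.
Claim 2 ($9181): 40% coinsurance on $9181 = $3672.40. That would push OOP to $5151.20, over the $4100 cap, so member pays $4100 − $1478.80 = $2621.20.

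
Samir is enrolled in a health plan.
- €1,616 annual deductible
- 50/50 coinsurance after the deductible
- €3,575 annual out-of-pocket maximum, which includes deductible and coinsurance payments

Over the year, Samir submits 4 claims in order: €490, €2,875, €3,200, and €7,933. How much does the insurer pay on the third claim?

Claim 1 — €490: all of it applies to the deductible. Cost to patient: €490. OOP to date €490. Plan pays €490 − €490 = €0.
Claim 2 — €2,875: €1,126 finishes the deductible; €1,749 goes to coinsurance; 50% of €1,749 = €874.50. Patient owes €2,000.50 (running OOP €2,490.50). Plan pays €2,875 − €2,000.50 = €874.50.
Claim 3 — €3,200: 50% coinsurance on €3,200 = €1,600. OOP would hit €4,090.50 > €3,575, so the cap limits the patient to €3,575 − €2,490.50 = €1,084.50. Insurer: €3,200 − €1,084.50 = €2,115.50.

€2,115.50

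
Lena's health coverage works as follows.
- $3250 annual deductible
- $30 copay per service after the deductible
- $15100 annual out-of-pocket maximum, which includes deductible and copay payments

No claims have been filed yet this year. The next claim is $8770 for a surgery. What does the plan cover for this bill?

Nothing has been paid toward the $3250 deductible, so the first $3250 of this charge is applied there.
The remaining $5520 (= $8770 − $3250) moves to the copay.
Copay on this service: $30.
Patient responsibility before any cap: $3250 + $30 = $3280.
Cumulative spending $0 + $3280 = $3280 stays under the $15100 maximum.
The plan picks up $8770 − $3280 = $5490.

$5490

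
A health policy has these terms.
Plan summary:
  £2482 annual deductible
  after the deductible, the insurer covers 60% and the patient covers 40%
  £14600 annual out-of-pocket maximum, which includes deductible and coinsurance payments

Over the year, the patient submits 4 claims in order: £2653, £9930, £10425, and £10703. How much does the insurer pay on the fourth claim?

£6795.40

Claim 1 — £2653: £2482 to deductible, leaving £171; coinsurance £171 × 40% = £68.40. Cost to patient: £2550.40. OOP to date £2550.40. Plan pays £2653 − £2550.40 = £102.60.
Claim 2 — £9930: 40% coinsurance on £9930 = £3972. Patient owes £3972 (running OOP £6522.40). Plan pays £9930 − £3972 = £5958.
Claim 3 — £10425: deductible met; 40% of £10425 = £4170. Patient pays £4170; OOP now £10692.40. Insurer: £10425 − £4170 = £6255.
Claim 4 — £10703: 40% coinsurance on £10703 = £4281.20. That would push OOP to £14973.60, over the £14600 cap, so patient pays £14600 − £10692.40 = £3907.60. Plan pays £10703 − £3907.60 = £6795.40.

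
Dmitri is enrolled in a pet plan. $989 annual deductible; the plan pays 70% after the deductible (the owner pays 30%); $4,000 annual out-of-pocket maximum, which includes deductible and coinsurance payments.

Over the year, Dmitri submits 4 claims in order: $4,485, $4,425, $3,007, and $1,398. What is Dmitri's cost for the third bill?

$634.70

Bill 1, $4,485: $989 finishes the deductible; $3,496 goes to coinsurance; 30% of $3,496 = $1,048.80. Cost to owner: $2,037.80. OOP to date $2,037.80.
Bill 2, $4,425: 30% coinsurance on $4,425 = $1,327.50. Owner pays $1,327.50; OOP now $3,365.30.
Bill 3, $3,007: deductible met; 30% of $3,007 = $902.10. OOP would hit $4,267.40 > $4,000, so the cap limits the owner to $4,000 − $3,365.30 = $634.70.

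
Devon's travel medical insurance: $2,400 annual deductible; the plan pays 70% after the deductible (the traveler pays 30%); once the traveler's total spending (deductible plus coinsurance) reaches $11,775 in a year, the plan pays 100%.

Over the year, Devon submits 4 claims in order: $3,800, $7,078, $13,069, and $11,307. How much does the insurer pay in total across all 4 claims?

Claim 1 ($3,800): $2,400 finishes the deductible; $1,400 goes to coinsurance; 30% of $1,400 = $420. Traveler owes $2,820 (running OOP $2,820). Plan pays $3,800 − $2,820 = $980.
Claim 2 ($7,078): deductible already satisfied, so traveler's share is 30% × $7,078 = $2,123.40. Cost to traveler: $2,123.40. OOP to date $4,943.40. Plan pays $7,078 − $2,123.40 = $4,954.60.
Claim 3 ($13,069): 30% coinsurance on $13,069 = $3,920.70. Cost to traveler: $3,920.70. OOP to date $8,864.10. Plan pays $13,069 − $3,920.70 = $9,148.30.
Claim 4 ($11,307): 30% coinsurance on $11,307 = $3,392.10. Adding that to $8,864.10 gives $12,256.20, past the $11,775 cap; traveler pays only $11,775 − $8,864.10 = $2,910.90. Insurer: $11,307 − $2,910.90 = $8,396.10.
Insurer total = bills − traveler's total = $35,254 − $11,775 = $23,479.

$23,479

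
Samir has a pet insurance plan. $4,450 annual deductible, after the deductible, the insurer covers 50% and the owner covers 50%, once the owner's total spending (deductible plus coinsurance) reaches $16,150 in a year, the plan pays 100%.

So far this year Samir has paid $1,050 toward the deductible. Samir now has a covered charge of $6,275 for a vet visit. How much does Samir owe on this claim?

$4,837.50

Remaining deductible: $4,450 − $1,050 = $3,400.
The remaining $2,875 (= $6,275 − $3,400) moves to coinsurance.
Owner's 50% share of $2,875 is $1,437.50.
So the owner owes $3,400 + $1,437.50 = $4,837.50 before any cap.
Year-to-date out-of-pocket becomes $1,050 + $4,837.50 = $5,887.50, still under the $16,150 maximum, so no cap applies.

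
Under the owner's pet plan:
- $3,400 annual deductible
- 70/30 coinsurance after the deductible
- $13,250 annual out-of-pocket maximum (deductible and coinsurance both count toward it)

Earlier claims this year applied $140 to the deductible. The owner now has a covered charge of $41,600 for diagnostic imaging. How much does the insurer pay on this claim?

Deductible still to meet: $3,400 − $140 = $3,260.
That leaves $41,600 − $3,260 = $38,340 for coinsurance.
Owner's 30% share of $38,340 is $11,502.
That puts the owner's cost at $3,260 + $11,502 = $14,762 before any cap.
Year-to-date out-of-pocket would reach $140 + $14,762 = $14,902, above the $13,250 maximum, so the owner pays only $13,250 − $140 = $13,110.
Insurer pays the balance: $41,600 − $13,110 = $28,490.

$28,490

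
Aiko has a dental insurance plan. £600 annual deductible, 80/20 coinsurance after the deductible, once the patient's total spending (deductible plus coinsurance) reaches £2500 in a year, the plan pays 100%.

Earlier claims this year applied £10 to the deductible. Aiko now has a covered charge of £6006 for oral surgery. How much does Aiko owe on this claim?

£1673.20

Deductible still to meet: £600 − £10 = £590.
The remaining £5416 (= £6006 − £590) moves to coinsurance.
Coinsurance: £5416 × 20% = £1083.20.
That puts the patient's cost at £590 + £1083.20 = £1673.20 before any cap.
Year-to-date out-of-pocket becomes £10 + £1673.20 = £1683.20, still under the £2500 maximum, so no cap applies.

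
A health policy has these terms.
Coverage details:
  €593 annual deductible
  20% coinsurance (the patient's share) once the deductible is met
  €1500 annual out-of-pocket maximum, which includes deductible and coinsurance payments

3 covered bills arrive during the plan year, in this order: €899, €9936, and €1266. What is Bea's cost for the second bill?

€845.80

#1 (€899): €593 finishes the deductible; €306 goes to coinsurance; coinsurance €306 × 20% = €61.20. Patient owes €654.20 (running OOP €654.20).
#2 (€9936): deductible met; 20% of €9936 = €1987.20. OOP would hit €2641.40 > €1500, so the cap limits the patient to €1500 − €654.20 = €845.80.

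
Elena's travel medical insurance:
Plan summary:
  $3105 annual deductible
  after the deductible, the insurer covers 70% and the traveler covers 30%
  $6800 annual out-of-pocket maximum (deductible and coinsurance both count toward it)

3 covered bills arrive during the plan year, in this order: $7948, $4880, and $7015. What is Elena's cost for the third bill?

Claim 1 — $7948: $3105 finishes the deductible; $4843 goes to coinsurance; 30% of $4843 = $1452.90. Traveler pays $4557.90; OOP now $4557.90.
Claim 2 — $4880: deductible met; 30% of $4880 = $1464. Cost to traveler: $1464. OOP to date $6021.90.
Claim 3 — $7015: deductible already satisfied, so traveler's share is 30% × $7015 = $2104.50. Adding that to $6021.90 gives $8126.40, past the $6800 cap; traveler pays only $6800 − $6021.90 = $778.10.

$778.10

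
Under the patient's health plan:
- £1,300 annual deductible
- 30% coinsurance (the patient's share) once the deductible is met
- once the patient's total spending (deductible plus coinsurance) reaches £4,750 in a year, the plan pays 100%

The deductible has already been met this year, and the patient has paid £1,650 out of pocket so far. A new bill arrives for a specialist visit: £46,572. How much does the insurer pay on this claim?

With the deductible met, the entire £46,572 is subject to coinsurance.
Coinsurance: £46,572 × 30% = £13,971.60.
Adding £13,971.60 to the £1,650 already spent would give £15,621.60, which exceeds the £4,750 cap; the patient pays just £4,750 − £1,650 = £3,100.
Insurer pays the balance: £46,572 − £3,100 = £43,472.

£43,472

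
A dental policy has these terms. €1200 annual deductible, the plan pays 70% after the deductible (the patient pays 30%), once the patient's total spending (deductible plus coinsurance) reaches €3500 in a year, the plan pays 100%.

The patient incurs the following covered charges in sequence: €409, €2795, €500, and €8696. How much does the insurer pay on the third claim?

#1 (€409): fully absorbed by the deductible. Patient owes €409 (running OOP €409). Insurer: €409 − €409 = €0.
#2 (€2795): deductible takes €791, €2004 remains; patient's 30% is €601.20. Cost to patient: €1392.20. OOP to date €1801.20. Insurer: €2795 − €1392.20 = €1402.80.
#3 (€500): deductible already satisfied, so patient's share is 30% × €500 = €150. Patient pays €150; OOP now €1951.20. Insurer: €500 − €150 = €350.

€350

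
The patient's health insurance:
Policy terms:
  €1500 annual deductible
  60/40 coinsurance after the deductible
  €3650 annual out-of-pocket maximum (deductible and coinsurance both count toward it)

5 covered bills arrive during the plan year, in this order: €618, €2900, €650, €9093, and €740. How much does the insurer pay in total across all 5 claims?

Claim 1 (€618): all of it applies to the deductible. Cost to patient: €618. OOP to date €618. Insurer: €618 − €618 = €0.
Claim 2 (€2900): €882 finishes the deductible; €2018 goes to coinsurance; coinsurance €2018 × 40% = €807.20. Patient owes €1689.20 (running OOP €2307.20). Plan pays €2900 − €1689.20 = €1210.80.
Claim 3 (€650): 40% coinsurance on €650 = €260. Patient pays €260; OOP now €2567.20. Insurer: €650 − €260 = €390.
Claim 4 (€9093): deductible already satisfied, so patient's share is 40% × €9093 = €3637.20. Adding that to €2567.20 gives €6204.40, past the €3650 cap; patient pays only €3650 − €2567.20 = €1082.80. Insurer: €9093 − €1082.80 = €8010.20.
Claim 5 (€740): deductible met; 40% of €740 = €296. Adding that to €3650 gives €3946, past the €3650 cap; patient pays only €3650 − €3650 = €0. Plan pays €740 − €0 = €740.
Insurer total: €0 + €1210.80 + €390 + €8010.20 + €740 = €10351.

€10351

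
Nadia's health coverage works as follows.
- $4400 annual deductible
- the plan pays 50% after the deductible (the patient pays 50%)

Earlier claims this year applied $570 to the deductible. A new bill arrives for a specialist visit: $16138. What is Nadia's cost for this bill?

$9984

Deductible still to meet: $4400 − $570 = $3830.
That leaves $16138 − $3830 = $12308 for coinsurance.
50% of $12308 = $6154 falls to the patient.
That puts the patient's cost at $3830 + $6154 = $9984.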